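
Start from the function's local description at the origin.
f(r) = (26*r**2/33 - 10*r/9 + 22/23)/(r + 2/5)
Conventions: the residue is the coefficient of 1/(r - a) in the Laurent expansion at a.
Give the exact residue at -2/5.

The residue is 86926/56925.

At the order-1 pole -2/5 set g(r) = (r - (-2/5))*f(r) = 26*r**2/33 - 10*r/9 + 22/23.
Simple pole: residue = g(a) at a = -2/5, which is 86926/56925.


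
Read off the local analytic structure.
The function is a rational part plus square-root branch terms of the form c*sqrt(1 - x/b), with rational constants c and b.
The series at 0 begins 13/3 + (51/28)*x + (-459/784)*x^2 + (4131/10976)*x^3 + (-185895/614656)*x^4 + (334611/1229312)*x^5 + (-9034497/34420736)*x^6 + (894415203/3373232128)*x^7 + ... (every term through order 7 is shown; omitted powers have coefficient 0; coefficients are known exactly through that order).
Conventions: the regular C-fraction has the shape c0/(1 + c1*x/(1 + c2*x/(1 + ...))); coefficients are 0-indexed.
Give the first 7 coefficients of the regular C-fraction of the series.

Taylor coefficients (read off): a_0 = 13/3, a_1 = 51/28, a_2 = -459/784, a_3 = 4131/10976, a_4 = -185895/614656, a_5 = 334611/1229312, a_6 = -9034497/34420736.
c0 = a_0 = 13/3. Peel one level at a time: if S = 1 + c*x/S' with S'(0) = 1, then c is the x-coefficient of S and S' = c*x/(S - 1).
S_1 = c0/f = 1 + (-153/364)*x + (20655/66248)*x^2 + ...; c1 = -153/364.
S_2 = c1*x/(S_1 - 1) = 1 + (135/182)*x + (-81/784)*x^2 + ...; c2 = 135/182.
S_3 = c2*x/(S_2 - 1) = 1 + (39/280)*x + (-5499/78400)*x^2 + ...; c3 = 39/280.
S_4 = c3*x/(S_3 - 1) = 1 + (141/280)*x + (-81/784)*x^2 + ...; c4 = 141/280.
S_5 = c4*x/(S_4 - 1) = 1 + (135/658)*x + (-9720/108241)*x^2 + ...; c5 = 135/658.
S_6 = c5*x/(S_5 - 1) = 1 + (144/329)*x + ...; c6 = 144/329.

The regular C-fraction coefficients are [13/3, -153/364, 135/182, 39/280, 141/280, 135/658, 144/329].


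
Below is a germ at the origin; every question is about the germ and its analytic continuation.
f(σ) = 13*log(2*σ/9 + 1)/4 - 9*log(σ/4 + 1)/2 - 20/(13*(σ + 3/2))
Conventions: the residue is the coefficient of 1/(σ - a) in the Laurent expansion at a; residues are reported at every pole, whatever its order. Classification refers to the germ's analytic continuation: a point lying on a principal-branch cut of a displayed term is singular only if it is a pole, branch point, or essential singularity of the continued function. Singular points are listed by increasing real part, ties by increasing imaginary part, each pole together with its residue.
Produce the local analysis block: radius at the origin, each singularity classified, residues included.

Denominator factor (σ + 3/2): pole of order 1 at -3/2, modulus 3/2.
Branch term (-9/2)*log(1 - σ/(-4)): its argument vanishes at σ = -4, a logarithmic branch point, modulus 4.
Branch term (13/4)*log(1 - σ/(-9/2)): its argument vanishes at σ = -9/2, a logarithmic branch point, modulus 9/2.
The radius of convergence is the smallest modulus among the singular points: 3/2.
The branch terms are analytic at -3/2 and contribute nothing to the residue; only the rational part matters.
At the order-1 pole -3/2 set g(σ) = (σ - (-3/2))*(rational part) = -20/13.
Simple pole: residue = g(a) at a = -3/2, which is -20/13.
List the singular points by increasing real part (a conjugate pair: the negative imaginary part first).

Radius of convergence at 0: 3/2.
At -9/2: a logarithmic branch point.
At -4: a logarithmic branch point.
At -3/2: a pole of order 1; residue -20/13.


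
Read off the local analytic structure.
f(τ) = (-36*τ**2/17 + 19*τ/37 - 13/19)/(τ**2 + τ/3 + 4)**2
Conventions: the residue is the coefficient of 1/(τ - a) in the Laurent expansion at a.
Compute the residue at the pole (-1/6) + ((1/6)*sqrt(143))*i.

The factor τ**2 + τ/3 + 4 splits as (τ - a)(τ - a') with a = (-1/6) + ((1/6)*sqrt(143))*i, a' = (-1/6) - ((1/6)*sqrt(143))*i. At the order-2 pole a set g(τ) = (τ - a)^2*f(τ) = [-36*τ**2/17 + 19*τ/37 - 13/19] / (τ - a')^2.
Order-2 pole: residue = g'(a); g'((-1/6) + ((1/6)*sqrt(143))*i) = ((5963319/244385999)*sqrt(143))*i, so the residue is ((5963319/244385999)*sqrt(143))*i.

The residue is ((5963319/244385999)*sqrt(143))*i.


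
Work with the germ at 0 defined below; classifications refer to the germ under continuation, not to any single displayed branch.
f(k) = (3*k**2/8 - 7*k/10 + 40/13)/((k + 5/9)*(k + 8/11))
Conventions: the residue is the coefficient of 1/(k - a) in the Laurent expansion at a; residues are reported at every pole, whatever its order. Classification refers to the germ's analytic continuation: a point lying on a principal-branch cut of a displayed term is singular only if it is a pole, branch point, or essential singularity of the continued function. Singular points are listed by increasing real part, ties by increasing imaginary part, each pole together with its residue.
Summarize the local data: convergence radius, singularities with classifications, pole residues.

Radius of convergence at 0: 5/9.
At -8/11: a pole of order 1; residue -267876/12155.
At -5/9: a pole of order 1; residue 110627/5304.

Denominator factor (k + 8/11): pole of order 1 at -8/11, modulus 8/11.
Denominator factor (k + 5/9): pole of order 1 at -5/9, modulus 5/9.
The radius of convergence is the smallest modulus among the singular points: 5/9.
At the order-1 pole -8/11 set g(k) = (k - (-8/11))*f(k) = (3*k**2/8 - 7*k/10 + 40/13)/(k + 5/9).
Simple pole: residue = g(a) at a = -8/11, which is -267876/12155.
At the order-1 pole -5/9 set g(k) = (k - (-5/9))*f(k) = (3*k**2/8 - 7*k/10 + 40/13)/(k + 8/11).
Simple pole: residue = g(a) at a = -5/9, which is 110627/5304.
List the singular points by increasing real part (a conjugate pair: the negative imaginary part first).


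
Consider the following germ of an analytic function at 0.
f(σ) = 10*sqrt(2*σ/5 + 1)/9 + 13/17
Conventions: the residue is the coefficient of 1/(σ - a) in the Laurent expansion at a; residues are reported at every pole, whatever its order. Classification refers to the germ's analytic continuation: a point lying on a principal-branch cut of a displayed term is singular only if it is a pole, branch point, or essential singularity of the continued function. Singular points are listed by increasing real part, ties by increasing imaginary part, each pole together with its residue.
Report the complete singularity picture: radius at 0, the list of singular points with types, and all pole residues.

Branch term (10/9)*sqrt(1 - σ/(-5/2)): its argument vanishes at σ = -5/2, a square-root branch point, modulus 5/2.
The radius of convergence is the smallest modulus among the singular points: 5/2.

Radius of convergence at 0: 5/2.
At -5/2: an algebraic (square-root) branch point.


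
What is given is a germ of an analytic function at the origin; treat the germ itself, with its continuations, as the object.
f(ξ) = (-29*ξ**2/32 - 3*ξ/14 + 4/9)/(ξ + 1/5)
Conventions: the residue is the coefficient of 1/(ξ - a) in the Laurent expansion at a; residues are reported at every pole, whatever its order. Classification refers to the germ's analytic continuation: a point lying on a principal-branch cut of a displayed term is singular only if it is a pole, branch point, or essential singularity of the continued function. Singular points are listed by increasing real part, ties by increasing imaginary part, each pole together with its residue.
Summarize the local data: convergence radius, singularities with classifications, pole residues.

Radius of convergence at 0: 1/5.
At -1/5: a pole of order 1; residue 22733/50400.

Denominator factor (ξ + 1/5): pole of order 1 at -1/5, modulus 1/5.
The radius of convergence is the smallest modulus among the singular points: 1/5.
At the order-1 pole -1/5 set g(ξ) = (ξ - (-1/5))*f(ξ) = -29*ξ**2/32 - 3*ξ/14 + 4/9.
Simple pole: residue = g(a) at a = -1/5, which is 22733/50400.


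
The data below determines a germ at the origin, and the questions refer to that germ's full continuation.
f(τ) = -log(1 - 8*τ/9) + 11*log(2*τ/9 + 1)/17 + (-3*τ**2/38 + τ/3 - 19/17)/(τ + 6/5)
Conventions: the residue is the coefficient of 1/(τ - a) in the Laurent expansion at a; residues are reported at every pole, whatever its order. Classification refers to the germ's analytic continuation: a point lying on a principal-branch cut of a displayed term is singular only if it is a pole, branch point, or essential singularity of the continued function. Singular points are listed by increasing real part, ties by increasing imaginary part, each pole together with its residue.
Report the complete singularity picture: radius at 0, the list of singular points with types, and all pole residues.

Denominator factor (τ + 6/5): pole of order 1 at -6/5, modulus 6/5.
Branch term (-1)*log(1 - τ/(9/8)): its argument vanishes at τ = 9/8, a logarithmic branch point, modulus 9/8.
Branch term (11/17)*log(1 - τ/(-9/2)): its argument vanishes at τ = -9/2, a logarithmic branch point, modulus 9/2.
The radius of convergence is the smallest modulus among the singular points: 9/8.
The branch terms are analytic at -6/5 and contribute nothing to the residue; only the rational part matters.
At the order-1 pole -6/5 set g(τ) = (τ - (-6/5))*(rational part) = -3*τ**2/38 + τ/3 - 19/17.
Simple pole: residue = g(a) at a = -6/5, which is -13173/8075.
List the singular points by increasing real part (a conjugate pair: the negative imaginary part first).

Radius of convergence at 0: 9/8.
At -9/2: a logarithmic branch point.
At -6/5: a pole of order 1; residue -13173/8075.
At 9/8: a logarithmic branch point.


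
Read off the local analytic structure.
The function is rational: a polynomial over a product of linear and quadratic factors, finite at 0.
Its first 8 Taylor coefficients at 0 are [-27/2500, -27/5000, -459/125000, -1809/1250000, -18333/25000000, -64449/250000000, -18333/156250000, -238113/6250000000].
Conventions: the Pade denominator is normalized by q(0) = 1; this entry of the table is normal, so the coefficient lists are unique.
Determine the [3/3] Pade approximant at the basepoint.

Taylor coefficients needed (read off): a_0 = -27/2500, a_1 = -27/5000, a_2 = -459/125000, a_3 = -1809/1250000, a_4 = -18333/25000000, a_5 = -64449/250000000, a_6 = -18333/156250000.
Write the denominator as Q(ζ) = 1 + q1*ζ + q2*ζ^2 + q3*ζ^3. Requiring Q*f - P = O(ζ^7) with deg P <= 3 kills the coefficients of ζ^4..ζ^6 in Q*f:
  ζ^4: a_4 + q1*a_3 + q2*a_2 + q3*a_1 = 0, i.e. -18333/25000000 + (-1809/1250000)*q1 + (-459/125000)*q2 + (-27/5000)*q3 = 0.
  ζ^5: a_5 + q1*a_4 + q2*a_3 + q3*a_2 = 0, i.e. -64449/250000000 + (-18333/25000000)*q1 + (-1809/1250000)*q2 + (-459/125000)*q3 = 0.
  ζ^6: a_6 + q1*a_5 + q2*a_4 + q3*a_3 = 0, i.e. -18333/156250000 + (-64449/250000000)*q1 + (-18333/25000000)*q2 + (-1809/1250000)*q3 = 0.
Solving this linear system: q1 = -1337/4330, q2 = -6741/43300, q3 = 22869/433000.
The numerator is Q*f truncated at degree 3: P0 = a_0 = -27/2500; P1 = a_1 + q1*a_0 = -5589/2706250; P2 = a_2 + q1*a_1 + q2*a_0 = -2187/6765625; P3 = a_3 + q1*a_2 + q2*a_1 + q3*a_0 = -1458/33828125.

The Pade approximant has numerator coefficients [-27/2500, -5589/2706250, -2187/6765625, -1458/33828125]; denominator coefficients [1, -1337/4330, -6741/43300, 22869/433000].


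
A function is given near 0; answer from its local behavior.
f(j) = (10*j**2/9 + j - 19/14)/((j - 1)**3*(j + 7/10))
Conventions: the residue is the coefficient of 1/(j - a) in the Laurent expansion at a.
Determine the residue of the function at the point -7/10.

At the order-1 pole -7/10 set g(j) = (j - (-7/10))*f(j) = (10*j**2/9 + j - 19/14)/(j - 1)**3.
Simple pole: residue = g(a) at a = -7/10, which is 95300/309519.

The residue is 95300/309519.


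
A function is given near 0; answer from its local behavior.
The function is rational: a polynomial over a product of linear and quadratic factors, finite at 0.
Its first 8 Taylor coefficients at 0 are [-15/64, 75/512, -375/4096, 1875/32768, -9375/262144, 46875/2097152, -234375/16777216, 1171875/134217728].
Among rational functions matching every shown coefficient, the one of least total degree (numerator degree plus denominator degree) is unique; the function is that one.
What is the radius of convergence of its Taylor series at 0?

The radius of convergence is 8/5.

No rational of total degree below 1 reproduces all 8 coefficients; solving the [0/1] Pade equations on them gives f(λ) = -3/(8*(λ + 8/5)), whose expansion matches every shown term.
Denominator factor (λ + 8/5): pole of order 1 at -8/5, modulus 8/5.
The radius of convergence is the smallest modulus among the singular points: 8/5.


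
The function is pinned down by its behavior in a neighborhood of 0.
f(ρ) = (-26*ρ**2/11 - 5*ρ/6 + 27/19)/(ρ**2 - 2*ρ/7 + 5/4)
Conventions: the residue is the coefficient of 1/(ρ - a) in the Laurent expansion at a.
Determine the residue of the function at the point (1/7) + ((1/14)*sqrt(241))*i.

The residue is (-697/924) - ((127810/1057749)*sqrt(241))*i.

The factor ρ**2 - 2*ρ/7 + 5/4 splits as (ρ - a)(ρ - a') with a = (1/7) + ((1/14)*sqrt(241))*i, a' = (1/7) - ((1/14)*sqrt(241))*i. At the order-1 pole a set g(ρ) = (ρ - a)*f(ρ) = [-26*ρ**2/11 - 5*ρ/6 + 27/19] / (ρ - a').
Simple pole: residue = g(a) at a = (1/7) + ((1/14)*sqrt(241))*i, which is (-697/924) - ((127810/1057749)*sqrt(241))*i.


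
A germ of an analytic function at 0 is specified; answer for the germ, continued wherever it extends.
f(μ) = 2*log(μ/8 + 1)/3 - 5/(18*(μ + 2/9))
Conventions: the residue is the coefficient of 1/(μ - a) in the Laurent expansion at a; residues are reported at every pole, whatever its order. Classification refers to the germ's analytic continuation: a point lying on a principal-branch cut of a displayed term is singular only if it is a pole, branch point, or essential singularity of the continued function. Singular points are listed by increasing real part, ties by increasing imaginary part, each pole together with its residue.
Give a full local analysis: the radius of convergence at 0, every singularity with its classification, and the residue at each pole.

Denominator factor (μ + 2/9): pole of order 1 at -2/9, modulus 2/9.
Branch term (2/3)*log(1 - μ/(-8)): its argument vanishes at μ = -8, a logarithmic branch point, modulus 8.
The radius of convergence is the smallest modulus among the singular points: 2/9.
The branch term is analytic at -2/9 and contributes nothing to the residue; only the rational part matters.
At the order-1 pole -2/9 set g(μ) = (μ - (-2/9))*(rational part) = -5/18.
Simple pole: residue = g(a) at a = -2/9, which is -5/18.
List the singular points by increasing real part (a conjugate pair: the negative imaginary part first).

Radius of convergence at 0: 2/9.
At -8: a logarithmic branch point.
At -2/9: a pole of order 1; residue -5/18.


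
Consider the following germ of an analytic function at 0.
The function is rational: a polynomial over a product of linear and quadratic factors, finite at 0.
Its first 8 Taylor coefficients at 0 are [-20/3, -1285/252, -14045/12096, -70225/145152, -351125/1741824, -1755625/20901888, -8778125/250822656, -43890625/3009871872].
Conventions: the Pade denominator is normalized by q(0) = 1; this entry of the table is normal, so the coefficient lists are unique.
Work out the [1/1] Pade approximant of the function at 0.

Taylor coefficients needed (read off): a_0 = -20/3, a_1 = -1285/252, a_2 = -14045/12096.
Write the denominator as Q(ζ) = 1 + q1*ζ. Requiring Q*f - P = O(ζ^3) with deg P <= 1 kills the coefficients of ζ^2..ζ^2 in Q*f:
  ζ^2: a_2 + q1*a_1 = 0, i.e. -14045/12096 + (-1285/252)*q1 = 0.
Solving this linear system: q1 = -2809/12336.
The numerator is Q*f truncated at degree 1: P0 = a_0 = -20/3; P1 = a_1 + q1*a_0 = -12885/3598.

The Pade approximant has numerator coefficients [-20/3, -12885/3598]; denominator coefficients [1, -2809/12336].


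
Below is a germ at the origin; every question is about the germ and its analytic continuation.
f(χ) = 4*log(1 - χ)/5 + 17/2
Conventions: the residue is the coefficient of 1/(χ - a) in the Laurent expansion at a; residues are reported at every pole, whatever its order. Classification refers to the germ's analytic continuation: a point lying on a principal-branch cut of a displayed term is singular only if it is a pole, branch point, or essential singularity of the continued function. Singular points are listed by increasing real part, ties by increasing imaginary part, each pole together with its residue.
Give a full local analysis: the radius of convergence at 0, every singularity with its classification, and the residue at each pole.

Radius of convergence at 0: 1.
At 1: a logarithmic branch point.

Branch term (4/5)*log(1 - χ/(1)): its argument vanishes at χ = 1, a logarithmic branch point, modulus 1.
The radius of convergence is the smallest modulus among the singular points: 1.


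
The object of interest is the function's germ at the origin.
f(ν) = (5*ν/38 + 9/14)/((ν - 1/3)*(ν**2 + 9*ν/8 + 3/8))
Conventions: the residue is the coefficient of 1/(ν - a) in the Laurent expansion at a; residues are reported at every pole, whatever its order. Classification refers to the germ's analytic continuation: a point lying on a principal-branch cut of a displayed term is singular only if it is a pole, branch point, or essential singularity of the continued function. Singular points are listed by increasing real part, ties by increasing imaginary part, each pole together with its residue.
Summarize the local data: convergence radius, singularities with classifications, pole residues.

Denominator factor (ν - 1/3): pole of order 1 at 1/3, modulus 1/3.
Denominator factor (ν**2 + 9*ν/8 + 3/8): discriminant -15/64, complex-conjugate roots (-9/16) + ((1/16)*sqrt(15))*i and (-9/16) - ((1/16)*sqrt(15))*i; poles of order 1, moduli (1/4)*sqrt(6) and (1/4)*sqrt(6).
The radius of convergence is the smallest modulus among the singular points: 1/3.
The factor ν**2 + 9*ν/8 + 3/8 splits as (ν - a)(ν - a') with a = (-9/16) - ((1/16)*sqrt(15))*i, a' = (-9/16) + ((1/16)*sqrt(15))*i. At the order-1 pole a set g(ν) = (ν - a)*f(ν) = [(5*ν/38 + 9/14)/(ν - 1/3)] / (ν - a').
Simple pole: residue = g(a) at a = (-9/16) - ((1/16)*sqrt(15))*i, which is (-1644/4123) - ((6408/20615)*sqrt(15))*i.
The factor ν**2 + 9*ν/8 + 3/8 splits as (ν - a)(ν - a') with a = (-9/16) + ((1/16)*sqrt(15))*i, a' = (-9/16) - ((1/16)*sqrt(15))*i. At the order-1 pole a set g(ν) = (ν - a)*f(ν) = [(5*ν/38 + 9/14)/(ν - 1/3)] / (ν - a').
Simple pole: residue = g(a) at a = (-9/16) + ((1/16)*sqrt(15))*i, which is (-1644/4123) + ((6408/20615)*sqrt(15))*i.
At the order-1 pole 1/3 set g(ν) = (ν - (1/3))*f(ν) = (5*ν/38 + 9/14)/(ν**2 + 9*ν/8 + 3/8).
Simple pole: residue = g(a) at a = 1/3, which is 3288/4123.
List the singular points by increasing real part (a conjugate pair: the negative imaginary part first).

Radius of convergence at 0: 1/3.
At (-9/16) - ((1/16)*sqrt(15))*i: a pole of order 1; residue (-1644/4123) - ((6408/20615)*sqrt(15))*i.
At (-9/16) + ((1/16)*sqrt(15))*i: a pole of order 1; residue (-1644/4123) + ((6408/20615)*sqrt(15))*i.
At 1/3: a pole of order 1; residue 3288/4123.


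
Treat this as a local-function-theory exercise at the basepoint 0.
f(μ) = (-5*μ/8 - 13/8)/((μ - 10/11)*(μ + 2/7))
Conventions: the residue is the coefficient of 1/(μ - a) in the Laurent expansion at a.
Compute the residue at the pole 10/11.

The residue is -1351/736.

At the order-1 pole 10/11 set g(μ) = (μ - (10/11))*f(μ) = (-5*μ/8 - 13/8)/(μ + 2/7).
Simple pole: residue = g(a) at a = 10/11, which is -1351/736.


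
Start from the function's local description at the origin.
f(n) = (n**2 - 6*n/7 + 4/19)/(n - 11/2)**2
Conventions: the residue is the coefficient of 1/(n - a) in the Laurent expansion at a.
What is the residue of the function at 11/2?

The residue is 71/7.

At the order-2 pole 11/2 set g(n) = (n - (11/2))^2*f(n) = n**2 - 6*n/7 + 4/19.
Order-2 pole: residue = g'(a); g'(11/2) = 71/7, so the residue is 71/7.


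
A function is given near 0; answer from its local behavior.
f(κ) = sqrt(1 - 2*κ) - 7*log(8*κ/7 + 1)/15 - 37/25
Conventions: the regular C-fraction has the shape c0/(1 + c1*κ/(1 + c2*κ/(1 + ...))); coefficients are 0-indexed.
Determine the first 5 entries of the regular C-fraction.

Taylor coefficients (expand at 0): a_0 = -12/25, a_1 = -23/15, a_2 = -41/210, a_3 = -3229/4410, a_4 = -17533/41160.
c0 = a_0 = -12/25. Peel one level at a time: if S = 1 + c*κ/S' with S'(0) = 1, then c is the κ-coefficient of S and S' = c*κ/(S - 1).
S_1 = c0/f = 1 + (-115/36)*κ + (88885/9072)*κ^2 + ...; c1 = -115/36.
S_2 = c1*κ/(S_1 - 1) = 1 + (17777/5796)*κ + (-143491/311052)*κ^2 + ...; c2 = 17777/5796.
S_3 = c2*κ/(S_2 - 1) = 1 + (430473/2862097)*κ + (1149346698/15485064721)*κ^2 + ...; c3 = 430473/2862097.
S_4 = c3*κ/(S_3 - 1) = 1 + (-8811658018/17855876549)*κ + ...; c4 = -8811658018/17855876549.

The regular C-fraction coefficients are [-12/25, -115/36, 17777/5796, 430473/2862097, -8811658018/17855876549].


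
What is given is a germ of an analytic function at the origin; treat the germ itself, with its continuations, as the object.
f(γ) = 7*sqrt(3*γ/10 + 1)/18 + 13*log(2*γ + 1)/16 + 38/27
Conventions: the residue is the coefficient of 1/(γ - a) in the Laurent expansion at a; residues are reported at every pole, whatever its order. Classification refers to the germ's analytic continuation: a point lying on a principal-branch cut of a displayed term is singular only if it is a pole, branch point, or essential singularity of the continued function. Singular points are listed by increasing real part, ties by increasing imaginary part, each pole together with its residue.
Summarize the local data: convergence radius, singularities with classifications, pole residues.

Radius of convergence at 0: 1/2.
At -10/3: an algebraic (square-root) branch point.
At -1/2: a logarithmic branch point.

Branch term (13/16)*log(1 - γ/(-1/2)): its argument vanishes at γ = -1/2, a logarithmic branch point, modulus 1/2.
Branch term (7/18)*sqrt(1 - γ/(-10/3)): its argument vanishes at γ = -10/3, a square-root branch point, modulus 10/3.
The radius of convergence is the smallest modulus among the singular points: 1/2.
List the singular points by increasing real part (a conjugate pair: the negative imaginary part first).


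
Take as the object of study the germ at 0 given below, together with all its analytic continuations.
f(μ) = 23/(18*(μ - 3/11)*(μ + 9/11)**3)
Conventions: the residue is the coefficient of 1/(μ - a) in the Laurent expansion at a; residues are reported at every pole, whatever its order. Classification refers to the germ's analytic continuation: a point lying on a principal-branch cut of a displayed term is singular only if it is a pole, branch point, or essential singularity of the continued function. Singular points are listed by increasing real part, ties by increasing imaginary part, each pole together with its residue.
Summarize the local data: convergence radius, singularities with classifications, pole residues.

Radius of convergence at 0: 3/11.
At -9/11: a pole of order 3; residue -30613/31104.
At 3/11: a pole of order 1; residue 30613/31104.

Denominator factor (μ + 9/11)^3: pole of order 3 at -9/11, modulus 9/11.
Denominator factor (μ - 3/11): pole of order 1 at 3/11, modulus 3/11.
The radius of convergence is the smallest modulus among the singular points: 3/11.
At the order-3 pole -9/11 set g(μ) = (μ - (-9/11))^3*f(μ) = 23/(18*(μ - 3/11)).
Order-3 pole: residue = g''(a)/2; g''(-9/11) = -30613/15552, so the residue is -30613/31104.
At the order-1 pole 3/11 set g(μ) = (μ - (3/11))*f(μ) = 23/(18*(μ + 9/11)**3).
Simple pole: residue = g(a) at a = 3/11, which is 30613/31104.
List the singular points by increasing real part (a conjugate pair: the negative imaginary part first).


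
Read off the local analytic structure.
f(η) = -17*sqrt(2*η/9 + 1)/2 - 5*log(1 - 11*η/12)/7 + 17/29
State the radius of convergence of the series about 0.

The radius of convergence is 12/11.

Branch term (-17/2)*sqrt(1 - η/(-9/2)): its argument vanishes at η = -9/2, a square-root branch point, modulus 9/2.
Branch term (-5/7)*log(1 - η/(12/11)): its argument vanishes at η = 12/11, a logarithmic branch point, modulus 12/11.
The radius of convergence is the smallest modulus among the singular points: 12/11.


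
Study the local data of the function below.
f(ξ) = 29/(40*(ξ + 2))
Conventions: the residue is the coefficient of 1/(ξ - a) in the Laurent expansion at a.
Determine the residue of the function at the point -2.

At the order-1 pole -2 set g(ξ) = (ξ - (-2))*f(ξ) = 29/40.
Simple pole: residue = g(a) at a = -2, which is 29/40.

The residue is 29/40.


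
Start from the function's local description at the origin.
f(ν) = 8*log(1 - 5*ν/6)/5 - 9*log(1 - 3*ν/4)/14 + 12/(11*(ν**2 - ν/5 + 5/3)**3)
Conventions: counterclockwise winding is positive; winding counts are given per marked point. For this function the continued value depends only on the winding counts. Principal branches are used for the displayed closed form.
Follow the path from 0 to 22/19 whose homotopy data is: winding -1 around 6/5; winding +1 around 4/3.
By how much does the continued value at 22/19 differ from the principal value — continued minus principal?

Continued minus principal equals -(157/35)*pi*i.

The rational part is single-valued and drops out of the difference; each branch term changes only by its own monodromy.
(8/5)*log(1 - ν/(6/5)): each positive loop around 6/5 adds 2*pi*i to the log, so winding -1 contributes (8/5)*(-1)*2*pi*i = -(16/5)*pi*i.
(-9/14)*log(1 - ν/(4/3)): each positive loop around 4/3 adds 2*pi*i to the log, so winding +1 contributes (-9/14)*(1)*2*pi*i = -(9/7)*pi*i.
Summing the contributions at ν = 22/19 gives -(157/35)*pi*i.


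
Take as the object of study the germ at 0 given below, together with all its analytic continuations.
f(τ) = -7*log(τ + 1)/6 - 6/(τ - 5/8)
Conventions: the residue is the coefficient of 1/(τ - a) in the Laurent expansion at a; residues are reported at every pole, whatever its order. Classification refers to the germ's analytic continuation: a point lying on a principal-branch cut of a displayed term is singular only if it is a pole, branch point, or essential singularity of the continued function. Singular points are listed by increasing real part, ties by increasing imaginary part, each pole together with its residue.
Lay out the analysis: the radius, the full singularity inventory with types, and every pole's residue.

Denominator factor (τ - 5/8): pole of order 1 at 5/8, modulus 5/8.
Branch term (-7/6)*log(1 - τ/(-1)): its argument vanishes at τ = -1, a logarithmic branch point, modulus 1.
The radius of convergence is the smallest modulus among the singular points: 5/8.
The branch term is analytic at 5/8 and contributes nothing to the residue; only the rational part matters.
At the order-1 pole 5/8 set g(τ) = (τ - (5/8))*(rational part) = -6.
Simple pole: residue = g(a) at a = 5/8, which is -6.
List the singular points by increasing real part (a conjugate pair: the negative imaginary part first).

Radius of convergence at 0: 5/8.
At -1: a logarithmic branch point.
At 5/8: a pole of order 1; residue -6.


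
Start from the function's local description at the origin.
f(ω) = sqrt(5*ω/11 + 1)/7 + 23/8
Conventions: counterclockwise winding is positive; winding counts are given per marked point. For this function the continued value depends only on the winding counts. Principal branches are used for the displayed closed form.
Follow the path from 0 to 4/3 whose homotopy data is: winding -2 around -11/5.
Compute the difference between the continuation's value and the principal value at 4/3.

Continued minus principal equals 0.

The rational part is single-valued and drops out of the difference; each branch term changes only by its own monodromy.
(1/7)*sqrt(1 - ω/(-11/5)): winding -2 is even, the square root returns to the same sheet, contribution 0.
Summing the contributions at ω = 4/3 gives 0.


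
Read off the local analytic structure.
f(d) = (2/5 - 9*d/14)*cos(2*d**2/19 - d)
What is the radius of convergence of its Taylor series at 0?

The factor cos(2*d**2/19 - d) is entire and contributes no finite singular point.
The polynomial part has no poles.
No finite singular points: the Taylor series at 0 converges everywhere.

The radius of convergence is infinite.


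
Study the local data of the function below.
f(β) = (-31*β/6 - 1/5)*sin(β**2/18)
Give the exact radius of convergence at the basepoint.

The radius of convergence is infinite.

The factor sin(β**2/18) is entire and contributes no finite singular point.
The polynomial part has no poles.
No finite singular points: the Taylor series at 0 converges everywhere.


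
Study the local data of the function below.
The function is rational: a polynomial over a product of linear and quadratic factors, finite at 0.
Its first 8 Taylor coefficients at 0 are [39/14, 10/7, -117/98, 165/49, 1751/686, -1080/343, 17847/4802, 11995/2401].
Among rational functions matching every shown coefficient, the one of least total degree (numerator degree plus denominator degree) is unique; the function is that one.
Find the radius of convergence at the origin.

No rational of total degree below 4 reproduces all 8 coefficients; solving the [1/3] Pade equations on them gives f(ψ) = (-ψ - 39/20)/((ψ - 1)*(ψ**2 + 7*ψ/10 + 7/10)), whose expansion matches every shown term.
Denominator factor (ψ - 1): pole of order 1 at 1, modulus 1.
Denominator factor (ψ**2 + 7*ψ/10 + 7/10): discriminant -231/100, complex-conjugate roots (-7/20) + ((1/20)*sqrt(231))*i and (-7/20) - ((1/20)*sqrt(231))*i; poles of order 1, moduli (1/10)*sqrt(70) and (1/10)*sqrt(70).
The radius of convergence is the smallest modulus among the singular points: (1/10)*sqrt(70).

The radius of convergence is (1/10)*sqrt(70).


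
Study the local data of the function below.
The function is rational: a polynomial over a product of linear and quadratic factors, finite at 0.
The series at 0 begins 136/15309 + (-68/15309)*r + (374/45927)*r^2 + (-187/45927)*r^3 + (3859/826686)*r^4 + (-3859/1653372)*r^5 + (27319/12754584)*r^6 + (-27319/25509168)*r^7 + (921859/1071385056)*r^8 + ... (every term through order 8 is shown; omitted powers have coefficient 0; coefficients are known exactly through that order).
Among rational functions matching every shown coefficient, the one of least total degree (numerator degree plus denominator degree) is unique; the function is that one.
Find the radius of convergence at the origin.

No rational of total degree below 7 reproduces all 9 coefficients; solving the [0/7] Pade equations on them gives f(r) = -34/(21*(r + 2)*(r**2 - 9/2)**3), whose expansion matches every shown term.
Denominator factor (r + 2): pole of order 1 at -2, modulus 2.
Denominator factor (r**2 - 9/2)^3: discriminant 18, real irrational roots (3/2)*sqrt(2) and -(3/2)*sqrt(2); poles of order 3, moduli (3/2)*sqrt(2) and (3/2)*sqrt(2).
The radius of convergence is the smallest modulus among the singular points: 2.

The radius of convergence is 2.


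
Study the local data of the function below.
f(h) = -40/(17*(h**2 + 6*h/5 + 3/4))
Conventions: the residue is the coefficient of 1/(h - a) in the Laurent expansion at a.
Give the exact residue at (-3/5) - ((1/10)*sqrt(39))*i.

The residue is -((200/663)*sqrt(39))*i.

The factor h**2 + 6*h/5 + 3/4 splits as (h - a)(h - a') with a = (-3/5) - ((1/10)*sqrt(39))*i, a' = (-3/5) + ((1/10)*sqrt(39))*i. At the order-1 pole a set g(h) = (h - a)*f(h) = [-40/17] / (h - a').
Simple pole: residue = g(a) at a = (-3/5) - ((1/10)*sqrt(39))*i, which is -((200/663)*sqrt(39))*i.


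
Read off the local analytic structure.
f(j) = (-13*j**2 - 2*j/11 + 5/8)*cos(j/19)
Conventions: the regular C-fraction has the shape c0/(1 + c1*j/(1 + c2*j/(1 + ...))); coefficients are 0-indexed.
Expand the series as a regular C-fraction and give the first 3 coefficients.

Taylor coefficients (expand at 0): a_0 = 5/8, a_1 = -2/11, a_2 = -75093/5776.
c0 = a_0 = 5/8. Peel one level at a time: if S = 1 + c*j/S' with S'(0) = 1, then c is the j-coefficient of S and S' = c*j/(S - 1).
S_1 = c0/f = 1 + (16/55)*j + (45616097/2184050)*j^2 + ...; c1 = 16/55.
S_2 = c1*j/(S_1 - 1) = 1 + (-45616097/635360)*j + ...; c2 = -45616097/635360.

The regular C-fraction coefficients are [5/8, 16/55, -45616097/635360].


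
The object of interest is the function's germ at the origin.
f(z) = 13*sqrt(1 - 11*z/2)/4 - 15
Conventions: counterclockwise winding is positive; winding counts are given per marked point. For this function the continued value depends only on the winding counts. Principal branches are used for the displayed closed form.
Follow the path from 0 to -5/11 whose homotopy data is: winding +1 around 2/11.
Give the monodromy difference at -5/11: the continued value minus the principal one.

The rational part is single-valued and drops out of the difference; each branch term changes only by its own monodromy.
(13/4)*sqrt(1 - z/(2/11)): winding +1 is odd, the square root flips sign, contributing -2*(13/4)*sqrt(1 - (-5/11)/(2/11)) = -2*(13/4)*sqrt(7/2) = -(13/4)*sqrt(14).
Summing the contributions at z = -5/11 gives -(13/4)*sqrt(14).

Continued minus principal equals -(13/4)*sqrt(14).


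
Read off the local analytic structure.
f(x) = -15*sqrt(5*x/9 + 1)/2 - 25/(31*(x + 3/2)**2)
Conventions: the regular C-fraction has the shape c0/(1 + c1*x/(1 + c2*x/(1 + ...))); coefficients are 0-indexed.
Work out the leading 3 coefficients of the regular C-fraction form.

Taylor coefficients (expand at 0): a_0 = -4385/558, a_1 = -5375/3348, a_2 = -2525/13392.
c0 = a_0 = -4385/558. Peel one level at a time: if S = 1 + c*x/S' with S'(0) = 1, then c is the x-coefficient of S and S' = c*x/(S - 1).
S_1 = c0/f = 1 + (-1075/5262)*x + (982595/55377288)*x^2 + ...; c1 = -1075/5262.
S_2 = c1*x/(S_1 - 1) = 1 + (196519/2262660)*x + ...; c2 = 196519/2262660.

The regular C-fraction coefficients are [-4385/558, -1075/5262, 196519/2262660].


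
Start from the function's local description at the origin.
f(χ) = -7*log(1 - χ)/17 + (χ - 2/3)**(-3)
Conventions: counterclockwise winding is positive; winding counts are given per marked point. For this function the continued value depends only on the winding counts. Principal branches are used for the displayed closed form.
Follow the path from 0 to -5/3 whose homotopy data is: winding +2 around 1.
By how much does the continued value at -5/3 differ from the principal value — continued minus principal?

The rational part is single-valued and drops out of the difference; each branch term changes only by its own monodromy.
(-7/17)*log(1 - χ/(1)): each positive loop around 1 adds 2*pi*i to the log, so winding +2 contributes (-7/17)*(2)*2*pi*i = -(28/17)*pi*i.
Summing the contributions at χ = -5/3 gives -(28/17)*pi*i.

Continued minus principal equals -(28/17)*pi*i.


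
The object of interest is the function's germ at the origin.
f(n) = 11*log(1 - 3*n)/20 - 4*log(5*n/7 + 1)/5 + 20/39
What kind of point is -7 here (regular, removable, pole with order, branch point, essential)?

The point is a regular point.

There is no denominator, hence no pole anywhere.
Branch term log(1 - n/(-7/5)): argument at -7 is -4, nonzero, so -7 is not its branch point (a point on a principal cut is still regular for the continued germ).
Branch term log(1 - n/(1/3)): argument at -7 is 22, nonzero, so -7 is not its branch point (a point on a principal cut is still regular for the continued germ).
So the germ continues analytically to -7.


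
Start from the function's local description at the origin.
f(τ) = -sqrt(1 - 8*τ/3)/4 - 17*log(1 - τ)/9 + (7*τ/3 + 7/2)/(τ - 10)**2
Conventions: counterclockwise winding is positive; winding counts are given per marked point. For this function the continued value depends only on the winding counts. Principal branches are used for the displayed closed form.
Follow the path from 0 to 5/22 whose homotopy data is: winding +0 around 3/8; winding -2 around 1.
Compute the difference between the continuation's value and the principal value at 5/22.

The rational part is single-valued and drops out of the difference; each branch term changes only by its own monodromy.
(-17/9)*log(1 - τ/(1)): each positive loop around 1 adds 2*pi*i to the log, so winding -2 contributes (-17/9)*(-2)*2*pi*i = (68/9)*pi*i.
(-1/4)*sqrt(1 - τ/(3/8)): winding +0 is even, the square root returns to the same sheet, contribution 0.
Summing the contributions at τ = 5/22 gives (68/9)*pi*i.

Continued minus principal equals (68/9)*pi*i.


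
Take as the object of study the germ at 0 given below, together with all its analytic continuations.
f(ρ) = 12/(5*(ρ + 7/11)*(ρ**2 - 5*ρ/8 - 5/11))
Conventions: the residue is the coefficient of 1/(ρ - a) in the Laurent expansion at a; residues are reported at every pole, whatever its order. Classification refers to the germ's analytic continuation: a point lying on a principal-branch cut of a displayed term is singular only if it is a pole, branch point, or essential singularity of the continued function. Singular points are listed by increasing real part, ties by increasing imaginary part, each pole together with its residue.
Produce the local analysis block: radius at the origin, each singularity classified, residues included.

Denominator factor (ρ + 7/11): pole of order 1 at -7/11, modulus 7/11.
Denominator factor (ρ**2 - 5*ρ/8 - 5/11): discriminant 1555/704, real irrational roots 5/16 + (1/176)*sqrt(17105) and 5/16 - (1/176)*sqrt(17105); poles of order 1, moduli 5/16 + (1/176)*sqrt(17105) and -5/16 + (1/176)*sqrt(17105).
The radius of convergence is the smallest modulus among the singular points: -5/16 + (1/176)*sqrt(17105).
At the order-1 pole -7/11 set g(ρ) = (ρ - (-7/11))*f(ρ) = 12/(5*(ρ**2 - 5*ρ/8 - 5/11)).
Simple pole: residue = g(a) at a = -7/11, which is 11616/1685.
The factor ρ**2 - 5*ρ/8 - 5/11 splits as (ρ - a)(ρ - a') with a = 5/16 - (1/176)*sqrt(17105), a' = 5/16 + (1/176)*sqrt(17105). At the order-1 pole a set g(ρ) = (ρ - a)*f(ρ) = [12/(5*(ρ + 7/11))] / (ρ - a').
Simple pole: residue = g(a) at a = 5/16 - (1/176)*sqrt(17105), which is -5808/1685 - (88176/2620175)*sqrt(17105).
The factor ρ**2 - 5*ρ/8 - 5/11 splits as (ρ - a)(ρ - a') with a = 5/16 + (1/176)*sqrt(17105), a' = 5/16 - (1/176)*sqrt(17105). At the order-1 pole a set g(ρ) = (ρ - a)*f(ρ) = [12/(5*(ρ + 7/11))] / (ρ - a').
Simple pole: residue = g(a) at a = 5/16 + (1/176)*sqrt(17105), which is -5808/1685 + (88176/2620175)*sqrt(17105).
List the singular points by increasing real part (a conjugate pair: the negative imaginary part first).

Radius of convergence at 0: -5/16 + (1/176)*sqrt(17105).
At -7/11: a pole of order 1; residue 11616/1685.
At 5/16 - (1/176)*sqrt(17105): a pole of order 1; residue -5808/1685 - (88176/2620175)*sqrt(17105).
At 5/16 + (1/176)*sqrt(17105): a pole of order 1; residue -5808/1685 + (88176/2620175)*sqrt(17105).


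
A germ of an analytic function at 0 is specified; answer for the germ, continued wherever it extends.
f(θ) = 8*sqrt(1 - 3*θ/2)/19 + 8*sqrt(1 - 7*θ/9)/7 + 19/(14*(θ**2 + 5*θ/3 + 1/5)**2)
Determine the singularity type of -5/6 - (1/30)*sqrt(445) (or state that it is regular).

The point is a pole of order 2.

The denominator factor θ**2 + 5*θ/3 + 1/5 vanishes at -5/6 - (1/30)*sqrt(445) and appears to the power 2; the numerator there equals 19/14, nonzero, and no other factor vanishes.
The branch terms are analytic at this point.
Hence a pole whose order is the multiplicity, 2.


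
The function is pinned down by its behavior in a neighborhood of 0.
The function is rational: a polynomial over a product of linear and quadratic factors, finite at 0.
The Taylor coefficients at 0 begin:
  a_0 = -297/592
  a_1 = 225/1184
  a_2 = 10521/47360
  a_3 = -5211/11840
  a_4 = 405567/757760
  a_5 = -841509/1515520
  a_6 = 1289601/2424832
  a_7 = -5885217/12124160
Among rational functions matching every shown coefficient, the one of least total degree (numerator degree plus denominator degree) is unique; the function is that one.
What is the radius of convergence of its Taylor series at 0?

The radius of convergence is 4/3.

No rational of total degree below 4 reproduces all 8 coefficients; solving the [2/2] Pade equations on them gives f(ψ) = (2*ψ**2/5 - ψ - 33/37)/(ψ + 4/3)**2, whose expansion matches every shown term.
Denominator factor (ψ + 4/3)^2: pole of order 2 at -4/3, modulus 4/3.
The radius of convergence is the smallest modulus among the singular points: 4/3.
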